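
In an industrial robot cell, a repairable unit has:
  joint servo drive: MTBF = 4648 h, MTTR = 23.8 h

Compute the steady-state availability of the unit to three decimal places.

0.995

A(joint servo drive) = MTBF/(MTBF+MTTR) = 4648/(4648+23.8) = 0.995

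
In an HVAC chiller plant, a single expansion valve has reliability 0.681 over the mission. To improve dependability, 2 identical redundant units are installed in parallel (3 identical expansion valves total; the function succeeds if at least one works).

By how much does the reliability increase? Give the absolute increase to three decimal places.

R_before = 0.681
R_after = 1 − (1 − 0.681)^3 = 0.968
ΔR = 0.968 − 0.681 = 0.287

0.287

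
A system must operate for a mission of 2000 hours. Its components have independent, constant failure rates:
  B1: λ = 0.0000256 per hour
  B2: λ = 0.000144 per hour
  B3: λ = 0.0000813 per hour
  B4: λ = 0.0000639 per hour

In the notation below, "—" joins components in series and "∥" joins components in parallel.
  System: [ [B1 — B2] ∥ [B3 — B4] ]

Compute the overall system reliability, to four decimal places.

0.9275

R(B1) = exp(−0.0000256 × 2000) = 0.950089
R(B2) = exp(−0.000144 × 2000) = 0.749762
R(B3) = exp(−0.0000813 × 2000) = 0.849931
R(B4) = exp(−0.0000639 × 2000) = 0.880029
Series (B1 and B2): 0.950089 × 0.749762 = 0.712341
Series (B3 and B4): 0.849931 × 0.880029 = 0.747964
Parallel ([0.712341] and [0.747964]): 1 − (1 − 0.712341)(1 − 0.747964) = 0.9275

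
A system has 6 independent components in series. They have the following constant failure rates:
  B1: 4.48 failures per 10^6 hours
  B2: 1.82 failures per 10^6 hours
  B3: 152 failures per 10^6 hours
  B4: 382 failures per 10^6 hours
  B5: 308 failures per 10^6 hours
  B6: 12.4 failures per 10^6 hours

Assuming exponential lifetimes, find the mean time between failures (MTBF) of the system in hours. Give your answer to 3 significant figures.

1160

Series of exponential components: λ_sys = Σ λ_i
λ_sys = 0.00000448 + 0.00000182 + 0.000152 + 0.000382 + 0.000308 + 0.0000124 = 8.6070e-04 /h
MTBF = 1 / λ_sys = 1160 h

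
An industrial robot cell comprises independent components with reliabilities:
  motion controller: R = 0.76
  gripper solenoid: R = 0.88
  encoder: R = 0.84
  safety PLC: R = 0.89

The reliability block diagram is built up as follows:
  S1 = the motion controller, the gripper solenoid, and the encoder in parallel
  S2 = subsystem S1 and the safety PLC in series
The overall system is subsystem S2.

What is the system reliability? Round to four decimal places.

Parallel (motion controller, gripper solenoid, and encoder): 1 − (1 − 0.760000)(1 − 0.880000)(1 − 0.840000) = 0.995392
Series ([0.995392] and safety PLC): 0.995392 × 0.890000 = 0.8859

0.8859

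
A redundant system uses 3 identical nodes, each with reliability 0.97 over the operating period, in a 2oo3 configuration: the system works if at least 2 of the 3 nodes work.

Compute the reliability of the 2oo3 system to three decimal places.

0.997

R = Σ_{i=2}^{3} C(3,i) p^i (1−p)^{3−i} with p = 0.97
C(3,2)·0.97^2·0.03^1 = 0.08468
C(3,3)·0.97^3·0.03^0 = 0.91267
Sum = 0.997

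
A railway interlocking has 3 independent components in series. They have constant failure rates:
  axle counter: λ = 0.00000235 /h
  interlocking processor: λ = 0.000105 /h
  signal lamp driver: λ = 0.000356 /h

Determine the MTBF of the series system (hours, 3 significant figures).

Series of exponential components: λ_sys = Σ λ_i
λ_sys = 0.00000235 + 0.000105 + 0.000356 = 4.6335e-04 /h
MTBF = 1 / λ_sys = 2160 h

2160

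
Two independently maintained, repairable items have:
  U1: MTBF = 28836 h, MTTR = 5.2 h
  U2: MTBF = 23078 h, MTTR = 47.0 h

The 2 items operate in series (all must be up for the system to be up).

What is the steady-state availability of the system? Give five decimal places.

0.99779

A(U1) = MTBF/(MTBF+MTTR) = 28836/(28836+5.2) = 0.999820
A(U2) = MTBF/(MTBF+MTTR) = 23078/(23078+47.0) = 0.997968
Series availability: 0.999820 × 0.997968 = 0.99779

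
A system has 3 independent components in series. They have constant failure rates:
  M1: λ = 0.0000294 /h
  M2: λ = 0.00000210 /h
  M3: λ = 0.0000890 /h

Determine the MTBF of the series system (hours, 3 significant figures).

8300

Series of exponential components: λ_sys = Σ λ_i
λ_sys = 0.0000294 + 0.00000210 + 0.0000890 = 1.2050e-04 /h
MTBF = 1 / λ_sys = 8300 h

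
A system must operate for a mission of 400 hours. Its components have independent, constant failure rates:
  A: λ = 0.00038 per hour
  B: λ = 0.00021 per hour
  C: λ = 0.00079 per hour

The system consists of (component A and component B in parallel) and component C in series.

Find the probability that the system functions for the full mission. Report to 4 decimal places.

0.7208

R(A) = exp(−0.00038 × 400) = 0.858988
R(B) = exp(−0.00021 × 400) = 0.919431
R(C) = exp(−0.00079 × 400) = 0.729059
Parallel (A and B): 1 − (1 − 0.858988)(1 − 0.919431) = 0.988639
Series ([0.988639] and C): 0.988639 × 0.729059 = 0.7208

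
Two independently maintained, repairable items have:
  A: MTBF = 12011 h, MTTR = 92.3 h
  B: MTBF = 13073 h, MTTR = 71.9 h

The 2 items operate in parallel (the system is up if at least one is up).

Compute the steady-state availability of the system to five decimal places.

0.99996

A(A) = MTBF/(MTBF+MTTR) = 12011/(12011+92.3) = 0.992374
A(B) = MTBF/(MTBF+MTTR) = 13073/(13073+71.9) = 0.994530
Parallel availability: 1 − (1 − 0.992374)(1 − 0.994530) = 0.99996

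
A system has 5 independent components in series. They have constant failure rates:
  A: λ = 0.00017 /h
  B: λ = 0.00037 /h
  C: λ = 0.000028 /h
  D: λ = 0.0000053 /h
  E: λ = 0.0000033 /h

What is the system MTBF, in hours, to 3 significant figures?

Series of exponential components: λ_sys = Σ λ_i
λ_sys = 0.00017 + 0.00037 + 0.000028 + 0.0000053 + 0.0000033 = 5.7660e-04 /h
MTBF = 1 / λ_sys = 1730 h

1730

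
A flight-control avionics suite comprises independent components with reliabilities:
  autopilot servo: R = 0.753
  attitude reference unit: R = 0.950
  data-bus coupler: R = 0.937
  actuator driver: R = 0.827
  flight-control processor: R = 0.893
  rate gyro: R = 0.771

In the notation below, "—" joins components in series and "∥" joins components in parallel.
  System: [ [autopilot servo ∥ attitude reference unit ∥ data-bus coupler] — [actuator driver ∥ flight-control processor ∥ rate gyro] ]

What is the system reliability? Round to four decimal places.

0.9950

Parallel (autopilot servo, attitude reference unit, and data-bus coupler): 1 − (1 − 0.753000)(1 − 0.950000)(1 − 0.937000) = 0.999222
Parallel (actuator driver, flight-control processor, and rate gyro): 1 − (1 − 0.827000)(1 − 0.893000)(1 − 0.771000) = 0.995761
Series ([0.999222] and [0.995761]): 0.999222 × 0.995761 = 0.9950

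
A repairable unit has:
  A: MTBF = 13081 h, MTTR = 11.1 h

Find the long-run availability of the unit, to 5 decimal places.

A(A) = MTBF/(MTBF+MTTR) = 13081/(13081+11.1) = 0.99915

0.99915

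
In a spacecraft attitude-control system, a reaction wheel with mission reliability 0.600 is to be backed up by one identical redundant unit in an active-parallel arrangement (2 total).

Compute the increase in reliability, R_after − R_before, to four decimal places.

0.2400

R_before = 0.600
R_after = 1 − (1 − 0.600)^2 = 0.8400
ΔR = 0.8400 − 0.600 = 0.2400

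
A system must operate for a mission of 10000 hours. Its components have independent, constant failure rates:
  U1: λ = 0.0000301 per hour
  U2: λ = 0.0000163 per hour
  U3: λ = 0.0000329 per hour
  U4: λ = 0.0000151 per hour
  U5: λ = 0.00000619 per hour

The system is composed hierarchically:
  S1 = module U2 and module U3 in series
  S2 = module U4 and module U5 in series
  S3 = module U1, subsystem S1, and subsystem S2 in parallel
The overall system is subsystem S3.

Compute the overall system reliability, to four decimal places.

0.9806

R(U1) = exp(−0.0000301 × 10000) = 0.740078
R(U2) = exp(−0.0000163 × 10000) = 0.849591
R(U3) = exp(−0.0000329 × 10000) = 0.719643
R(U4) = exp(−0.0000151 × 10000) = 0.859848
R(U5) = exp(−0.00000619 × 10000) = 0.939977
Series (U2 and U3): 0.849591 × 0.719643 = 0.611402
Series (U4 and U5): 0.859848 × 0.939977 = 0.808237
Parallel (U1, [0.611402], and [0.808237]): 1 − (1 − 0.740078)(1 − 0.611402)(1 − 0.808237) = 0.9806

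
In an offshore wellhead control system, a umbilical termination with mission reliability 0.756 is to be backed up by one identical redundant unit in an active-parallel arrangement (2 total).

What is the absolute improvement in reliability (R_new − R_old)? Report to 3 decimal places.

0.184

R_before = 0.756
R_after = 1 − (1 − 0.756)^2 = 0.940
ΔR = 0.940 − 0.756 = 0.184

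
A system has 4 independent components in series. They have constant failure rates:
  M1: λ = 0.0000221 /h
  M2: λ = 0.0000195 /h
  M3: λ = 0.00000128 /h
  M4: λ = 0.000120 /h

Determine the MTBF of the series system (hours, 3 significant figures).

Series of exponential components: λ_sys = Σ λ_i
λ_sys = 0.0000221 + 0.0000195 + 0.00000128 + 0.000120 = 1.6288e-04 /h
MTBF = 1 / λ_sys = 6140 h

6140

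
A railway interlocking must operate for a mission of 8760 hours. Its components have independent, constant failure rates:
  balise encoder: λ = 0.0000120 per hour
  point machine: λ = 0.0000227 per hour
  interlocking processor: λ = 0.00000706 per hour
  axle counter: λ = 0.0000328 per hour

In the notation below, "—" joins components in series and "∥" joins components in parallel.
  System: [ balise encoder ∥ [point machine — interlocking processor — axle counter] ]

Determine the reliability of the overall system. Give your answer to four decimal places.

R(balise encoder) = exp(−0.0000120 × 8760) = 0.900216
R(point machine) = exp(−0.0000227 × 8760) = 0.819671
R(interlocking processor) = exp(−0.00000706 × 8760) = 0.940028
R(axle counter) = exp(−0.0000328 × 8760) = 0.750266
Series (point machine, interlocking processor, and axle counter): 0.819671 × 0.940028 × 0.750266 = 0.578090
Parallel (balise encoder and [0.578090]): 1 − (1 − 0.900216)(1 − 0.578090) = 0.9579

0.9579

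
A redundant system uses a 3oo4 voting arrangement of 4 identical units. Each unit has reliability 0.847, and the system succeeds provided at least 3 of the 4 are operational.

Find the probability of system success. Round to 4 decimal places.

R = Σ_{i=3}^{4} C(4,i) p^i (1−p)^{4−i} with p = 0.847
C(4,3)·0.847^3·0.153^1 = 0.371879
C(4,4)·0.847^4·0.153^0 = 0.514676
Sum = 0.8866

0.8866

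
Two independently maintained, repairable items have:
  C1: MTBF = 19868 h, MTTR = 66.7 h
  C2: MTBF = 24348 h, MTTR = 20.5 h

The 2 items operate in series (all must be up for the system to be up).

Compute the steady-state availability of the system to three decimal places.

A(C1) = MTBF/(MTBF+MTTR) = 19868/(19868+66.7) = 0.996654
A(C2) = MTBF/(MTBF+MTTR) = 24348/(24348+20.5) = 0.999159
Series availability: 0.996654 × 0.999159 = 0.996

0.996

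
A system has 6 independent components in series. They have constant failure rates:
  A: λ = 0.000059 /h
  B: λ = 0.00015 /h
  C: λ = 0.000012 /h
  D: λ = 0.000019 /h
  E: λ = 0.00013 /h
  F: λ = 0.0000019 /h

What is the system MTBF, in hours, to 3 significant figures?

Series of exponential components: λ_sys = Σ λ_i
λ_sys = 0.000059 + 0.00015 + 0.000012 + 0.000019 + 0.00013 + 0.0000019 = 3.7190e-04 /h
MTBF = 1 / λ_sys = 2690 h

2690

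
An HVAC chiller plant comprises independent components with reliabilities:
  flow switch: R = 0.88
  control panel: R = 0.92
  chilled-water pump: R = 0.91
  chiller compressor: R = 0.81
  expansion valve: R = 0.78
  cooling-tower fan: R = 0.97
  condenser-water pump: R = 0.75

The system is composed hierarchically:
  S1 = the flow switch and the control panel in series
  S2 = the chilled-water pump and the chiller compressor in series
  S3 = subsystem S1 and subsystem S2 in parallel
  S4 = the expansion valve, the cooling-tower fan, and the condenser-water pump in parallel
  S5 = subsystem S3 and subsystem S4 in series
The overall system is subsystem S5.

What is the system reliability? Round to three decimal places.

Series (flow switch and control panel): 0.88000 × 0.92000 = 0.80960
Series (chilled-water pump and chiller compressor): 0.91000 × 0.81000 = 0.73710
Parallel ([0.80960] and [0.73710]): 1 − (1 − 0.80960)(1 − 0.73710) = 0.94994
Parallel (expansion valve, cooling-tower fan, and condenser-water pump): 1 − (1 − 0.78000)(1 − 0.97000)(1 − 0.75000) = 0.99835
Series ([0.94994] and [0.99835]): 0.94994 × 0.99835 = 0.948

0.948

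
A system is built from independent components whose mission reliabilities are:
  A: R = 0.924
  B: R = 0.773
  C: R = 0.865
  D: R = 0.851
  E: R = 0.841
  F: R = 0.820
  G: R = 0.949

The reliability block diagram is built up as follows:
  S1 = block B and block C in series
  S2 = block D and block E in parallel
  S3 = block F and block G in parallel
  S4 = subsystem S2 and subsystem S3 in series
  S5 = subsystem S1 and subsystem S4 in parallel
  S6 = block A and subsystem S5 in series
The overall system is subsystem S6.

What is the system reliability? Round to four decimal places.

0.9140

Series (B and C): 0.773000 × 0.865000 = 0.668645
Parallel (D and E): 1 − (1 − 0.851000)(1 − 0.841000) = 0.976309
Parallel (F and G): 1 − (1 − 0.820000)(1 − 0.949000) = 0.990820
Series ([0.976309] and [0.990820]): 0.976309 × 0.990820 = 0.967346
Parallel ([0.668645] and [0.967346]): 1 − (1 − 0.668645)(1 − 0.967346) = 0.989180
Series (A and [0.989180]): 0.924000 × 0.989180 = 0.9140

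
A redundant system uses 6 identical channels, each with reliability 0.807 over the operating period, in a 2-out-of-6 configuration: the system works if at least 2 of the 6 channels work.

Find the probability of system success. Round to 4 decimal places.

0.9987

R = Σ_{i=2}^{6} C(6,i) p^i (1−p)^{6−i} with p = 0.807
C(6,2)·0.807^2·0.193^4 = 0.013554
C(6,3)·0.807^3·0.193^3 = 0.075565
C(6,4)·0.807^4·0.193^2 = 0.236974
C(6,5)·0.807^5·0.193^1 = 0.396348
C(6,6)·0.807^6·0.193^0 = 0.276211
Sum = 0.9987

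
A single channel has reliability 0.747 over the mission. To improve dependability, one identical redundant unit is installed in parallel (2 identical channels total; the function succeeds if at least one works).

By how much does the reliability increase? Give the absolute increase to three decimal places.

0.189

R_before = 0.747
R_after = 1 − (1 − 0.747)^2 = 0.936
ΔR = 0.936 − 0.747 = 0.189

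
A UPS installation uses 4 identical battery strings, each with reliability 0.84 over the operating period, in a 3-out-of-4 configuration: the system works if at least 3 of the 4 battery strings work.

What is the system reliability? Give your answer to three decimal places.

R = Σ_{i=3}^{4} C(4,i) p^i (1−p)^{4−i} with p = 0.84
C(4,3)·0.84^3·0.16^1 = 0.37933
C(4,4)·0.84^4·0.16^0 = 0.49787
Sum = 0.877

0.877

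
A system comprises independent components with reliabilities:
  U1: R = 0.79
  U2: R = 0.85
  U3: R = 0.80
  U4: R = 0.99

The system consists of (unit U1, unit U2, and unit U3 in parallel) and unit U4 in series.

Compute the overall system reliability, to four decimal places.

Parallel (U1, U2, and U3): 1 − (1 − 0.790000)(1 − 0.850000)(1 − 0.800000) = 0.993700
Series ([0.993700] and U4): 0.993700 × 0.990000 = 0.9838

0.9838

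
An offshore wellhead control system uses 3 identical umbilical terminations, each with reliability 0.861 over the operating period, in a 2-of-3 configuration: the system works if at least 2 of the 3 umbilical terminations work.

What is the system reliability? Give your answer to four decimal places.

R = Σ_{i=2}^{3} C(3,i) p^i (1−p)^{3−i} with p = 0.861
C(3,2)·0.861^2·0.139^1 = 0.309131
C(3,3)·0.861^3·0.139^0 = 0.638277
Sum = 0.9474

0.9474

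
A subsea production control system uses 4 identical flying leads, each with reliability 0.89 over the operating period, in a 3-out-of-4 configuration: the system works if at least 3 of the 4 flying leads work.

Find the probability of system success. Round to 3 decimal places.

0.938

R = Σ_{i=3}^{4} C(4,i) p^i (1−p)^{4−i} with p = 0.89
C(4,3)·0.89^3·0.11^1 = 0.31019
C(4,4)·0.89^4·0.11^0 = 0.62742
Sum = 0.938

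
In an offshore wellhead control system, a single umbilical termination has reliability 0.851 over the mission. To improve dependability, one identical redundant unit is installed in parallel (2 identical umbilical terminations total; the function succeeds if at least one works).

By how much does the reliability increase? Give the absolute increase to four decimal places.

0.1268

R_before = 0.851
R_after = 1 − (1 − 0.851)^2 = 0.9778
ΔR = 0.9778 − 0.851 = 0.1268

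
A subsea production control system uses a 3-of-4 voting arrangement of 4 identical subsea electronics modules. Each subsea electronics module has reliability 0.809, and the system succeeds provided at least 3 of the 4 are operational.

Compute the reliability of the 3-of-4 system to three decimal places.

0.833

R = Σ_{i=3}^{4} C(4,i) p^i (1−p)^{4−i} with p = 0.809
C(4,3)·0.809^3·0.191^1 = 0.40452
C(4,4)·0.809^4·0.191^0 = 0.42835
Sum = 0.833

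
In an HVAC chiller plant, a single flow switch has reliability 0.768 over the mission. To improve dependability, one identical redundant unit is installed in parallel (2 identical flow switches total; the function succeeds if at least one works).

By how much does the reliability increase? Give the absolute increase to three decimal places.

0.178

R_before = 0.768
R_after = 1 − (1 − 0.768)^2 = 0.946
ΔR = 0.946 − 0.768 = 0.178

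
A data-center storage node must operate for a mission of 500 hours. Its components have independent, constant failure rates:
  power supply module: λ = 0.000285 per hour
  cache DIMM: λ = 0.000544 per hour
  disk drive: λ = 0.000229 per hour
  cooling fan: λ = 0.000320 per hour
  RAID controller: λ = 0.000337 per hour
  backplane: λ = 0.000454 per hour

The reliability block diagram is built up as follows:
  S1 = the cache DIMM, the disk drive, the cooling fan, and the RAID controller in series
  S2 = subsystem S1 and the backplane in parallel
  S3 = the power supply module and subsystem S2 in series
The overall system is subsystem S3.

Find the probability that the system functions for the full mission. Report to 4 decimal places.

R(power supply module) = exp(−0.000285 × 500) = 0.867188
R(cache DIMM) = exp(−0.000544 × 500) = 0.761854
R(disk drive) = exp(−0.000229 × 500) = 0.891812
R(cooling fan) = exp(−0.000320 × 500) = 0.852144
R(RAID controller) = exp(−0.000337 × 500) = 0.844931
R(backplane) = exp(−0.000454 × 500) = 0.796921
Series (cache DIMM, disk drive, cooling fan, and RAID controller): 0.761854 × 0.891812 × 0.852144 × 0.844931 = 0.489192
Parallel ([0.489192] and backplane): 1 − (1 − 0.489192)(1 − 0.796921) = 0.896266
Series (power supply module and [0.896266]): 0.867188 × 0.896266 = 0.7772

0.7772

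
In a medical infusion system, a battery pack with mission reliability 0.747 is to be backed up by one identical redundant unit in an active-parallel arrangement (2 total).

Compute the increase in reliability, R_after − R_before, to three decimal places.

0.189

R_before = 0.747
R_after = 1 − (1 − 0.747)^2 = 0.936
ΔR = 0.936 − 0.747 = 0.189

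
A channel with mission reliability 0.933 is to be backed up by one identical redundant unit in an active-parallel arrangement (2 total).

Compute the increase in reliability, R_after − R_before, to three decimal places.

0.063

R_before = 0.933
R_after = 1 − (1 − 0.933)^2 = 0.996
ΔR = 0.996 − 0.933 = 0.063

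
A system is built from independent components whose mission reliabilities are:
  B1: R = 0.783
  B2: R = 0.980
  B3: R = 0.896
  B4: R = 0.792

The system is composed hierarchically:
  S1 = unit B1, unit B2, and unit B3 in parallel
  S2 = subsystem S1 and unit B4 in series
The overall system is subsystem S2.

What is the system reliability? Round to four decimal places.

Parallel (B1, B2, and B3): 1 − (1 − 0.783000)(1 − 0.980000)(1 − 0.896000) = 0.999549
Series ([0.999549] and B4): 0.999549 × 0.792000 = 0.7916

0.7916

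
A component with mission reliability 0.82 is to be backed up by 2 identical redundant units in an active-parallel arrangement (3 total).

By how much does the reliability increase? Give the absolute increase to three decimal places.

R_before = 0.82
R_after = 1 − (1 − 0.82)^3 = 0.994
ΔR = 0.994 − 0.82 = 0.174

0.174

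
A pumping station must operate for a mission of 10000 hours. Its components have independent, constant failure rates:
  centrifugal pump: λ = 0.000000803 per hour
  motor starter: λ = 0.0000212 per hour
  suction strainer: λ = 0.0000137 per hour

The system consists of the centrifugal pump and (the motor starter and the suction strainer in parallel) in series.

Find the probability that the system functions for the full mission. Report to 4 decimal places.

0.9677

R(centrifugal pump) = exp(−0.000000803 × 10000) = 0.992002
R(motor starter) = exp(−0.0000212 × 10000) = 0.808965
R(suction strainer) = exp(−0.0000137 × 10000) = 0.871970
Parallel (motor starter and suction strainer): 1 − (1 − 0.808965)(1 − 0.871970) = 0.975542
Series (centrifugal pump and [0.975542]): 0.992002 × 0.975542 = 0.9677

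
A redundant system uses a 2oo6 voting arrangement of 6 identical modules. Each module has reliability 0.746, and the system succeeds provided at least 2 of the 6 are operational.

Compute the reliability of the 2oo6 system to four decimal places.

R = Σ_{i=2}^{6} C(6,i) p^i (1−p)^{6−i} with p = 0.746
C(6,2)·0.746^2·0.254^4 = 0.034746
C(6,3)·0.746^3·0.254^3 = 0.136065
C(6,4)·0.746^4·0.254^2 = 0.299719
C(6,5)·0.746^5·0.254^1 = 0.352111
C(6,6)·0.746^6·0.254^0 = 0.172359
Sum = 0.9950

0.9950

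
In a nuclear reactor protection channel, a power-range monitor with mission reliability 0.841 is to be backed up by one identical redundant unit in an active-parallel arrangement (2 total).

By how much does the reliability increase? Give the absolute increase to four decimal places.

R_before = 0.841
R_after = 1 − (1 − 0.841)^2 = 0.9747
ΔR = 0.9747 − 0.841 = 0.1337

0.1337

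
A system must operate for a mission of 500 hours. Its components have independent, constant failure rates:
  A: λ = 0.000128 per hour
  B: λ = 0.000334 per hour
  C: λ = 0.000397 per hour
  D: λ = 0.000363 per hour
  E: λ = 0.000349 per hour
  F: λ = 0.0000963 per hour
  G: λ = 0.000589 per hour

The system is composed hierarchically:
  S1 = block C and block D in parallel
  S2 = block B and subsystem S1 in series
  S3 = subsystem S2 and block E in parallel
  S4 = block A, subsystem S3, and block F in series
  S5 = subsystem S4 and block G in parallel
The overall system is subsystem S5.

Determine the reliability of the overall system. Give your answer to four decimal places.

R(A) = exp(−0.000128 × 500) = 0.938005
R(B) = exp(−0.000334 × 500) = 0.846200
R(C) = exp(−0.000397 × 500) = 0.819960
R(D) = exp(−0.000363 × 500) = 0.834018
R(E) = exp(−0.000349 × 500) = 0.839877
R(F) = exp(−0.0000963 × 500) = 0.952991
R(G) = exp(−0.000589 × 500) = 0.744904
Parallel (C and D): 1 − (1 − 0.819960)(1 − 0.834018) = 0.970117
Series (B and [0.970117]): 0.846200 × 0.970117 = 0.820913
Parallel ([0.820913] and E): 1 − (1 − 0.820913)(1 − 0.839877) = 0.971324
Series (A, [0.971324], and F): 0.938005 × 0.971324 × 0.952991 = 0.868277
Parallel ([0.868277] and G): 1 − (1 − 0.868277)(1 − 0.744904) = 0.9664

0.9664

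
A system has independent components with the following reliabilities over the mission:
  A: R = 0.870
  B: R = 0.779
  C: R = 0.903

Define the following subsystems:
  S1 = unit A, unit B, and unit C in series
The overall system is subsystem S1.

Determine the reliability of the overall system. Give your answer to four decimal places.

0.6120

Series (A, B, and C): 0.870000 × 0.779000 × 0.903000 = 0.6120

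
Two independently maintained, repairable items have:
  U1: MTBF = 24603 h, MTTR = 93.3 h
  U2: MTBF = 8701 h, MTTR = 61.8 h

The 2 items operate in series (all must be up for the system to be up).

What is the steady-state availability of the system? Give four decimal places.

0.9892

A(U1) = MTBF/(MTBF+MTTR) = 24603/(24603+93.3) = 0.996222
A(U2) = MTBF/(MTBF+MTTR) = 8701/(8701+61.8) = 0.992947
Series availability: 0.996222 × 0.992947 = 0.9892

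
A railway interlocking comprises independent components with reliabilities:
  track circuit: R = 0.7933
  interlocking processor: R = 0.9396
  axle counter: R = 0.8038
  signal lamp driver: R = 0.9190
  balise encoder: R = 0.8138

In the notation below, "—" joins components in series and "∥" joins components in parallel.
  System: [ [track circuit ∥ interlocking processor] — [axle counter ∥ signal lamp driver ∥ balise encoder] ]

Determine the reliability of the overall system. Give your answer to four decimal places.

Parallel (track circuit and interlocking processor): 1 − (1 − 0.793300)(1 − 0.939600) = 0.987515
Parallel (axle counter, signal lamp driver, and balise encoder): 1 − (1 − 0.803800)(1 − 0.919000)(1 − 0.813800) = 0.997041
Series ([0.987515] and [0.997041]): 0.987515 × 0.997041 = 0.9846

0.9846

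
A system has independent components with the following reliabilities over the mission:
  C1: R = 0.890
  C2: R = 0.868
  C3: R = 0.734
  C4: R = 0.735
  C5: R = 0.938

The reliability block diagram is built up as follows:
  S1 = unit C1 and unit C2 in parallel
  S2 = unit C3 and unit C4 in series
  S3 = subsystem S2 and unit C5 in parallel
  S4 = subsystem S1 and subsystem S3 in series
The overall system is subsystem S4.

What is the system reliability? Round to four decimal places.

Parallel (C1 and C2): 1 − (1 − 0.890000)(1 − 0.868000) = 0.985480
Series (C3 and C4): 0.734000 × 0.735000 = 0.539490
Parallel ([0.539490] and C5): 1 − (1 − 0.539490)(1 − 0.938000) = 0.971448
Series ([0.985480] and [0.971448]): 0.985480 × 0.971448 = 0.9573

0.9573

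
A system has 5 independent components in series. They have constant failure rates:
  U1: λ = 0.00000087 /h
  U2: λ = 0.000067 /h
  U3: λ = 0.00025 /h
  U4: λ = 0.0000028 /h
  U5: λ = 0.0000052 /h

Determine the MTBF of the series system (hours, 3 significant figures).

3070

Series of exponential components: λ_sys = Σ λ_i
λ_sys = 0.00000087 + 0.000067 + 0.00025 + 0.0000028 + 0.0000052 = 3.2587e-04 /h
MTBF = 1 / λ_sys = 3070 h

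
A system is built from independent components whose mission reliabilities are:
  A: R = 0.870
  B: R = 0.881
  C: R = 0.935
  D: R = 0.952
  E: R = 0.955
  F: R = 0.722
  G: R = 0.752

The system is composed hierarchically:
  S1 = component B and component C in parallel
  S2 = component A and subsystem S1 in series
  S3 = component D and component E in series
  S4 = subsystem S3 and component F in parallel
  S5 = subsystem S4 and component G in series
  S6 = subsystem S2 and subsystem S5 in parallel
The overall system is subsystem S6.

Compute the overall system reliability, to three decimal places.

Parallel (B and C): 1 − (1 − 0.88100)(1 − 0.93500) = 0.99227
Series (A and [0.99227]): 0.87000 × 0.99227 = 0.86327
Series (D and E): 0.95200 × 0.95500 = 0.90916
Parallel ([0.90916] and F): 1 − (1 − 0.90916)(1 − 0.72200) = 0.97475
Series ([0.97475] and G): 0.97475 × 0.75200 = 0.73301
Parallel ([0.86327] and [0.73301]): 1 − (1 − 0.86327)(1 − 0.73301) = 0.963

0.963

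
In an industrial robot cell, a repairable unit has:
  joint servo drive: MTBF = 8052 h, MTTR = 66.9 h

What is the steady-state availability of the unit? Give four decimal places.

0.9918

A(joint servo drive) = MTBF/(MTBF+MTTR) = 8052/(8052+66.9) = 0.9918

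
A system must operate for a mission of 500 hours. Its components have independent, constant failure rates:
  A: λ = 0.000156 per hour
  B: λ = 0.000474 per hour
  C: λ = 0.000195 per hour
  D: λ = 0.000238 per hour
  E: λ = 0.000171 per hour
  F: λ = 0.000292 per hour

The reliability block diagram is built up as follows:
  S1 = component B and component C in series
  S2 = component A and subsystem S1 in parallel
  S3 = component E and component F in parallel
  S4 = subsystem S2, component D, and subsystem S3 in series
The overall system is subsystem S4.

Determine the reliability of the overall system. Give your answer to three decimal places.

0.859

R(A) = exp(−0.000156 × 500) = 0.92496
R(B) = exp(−0.000474 × 500) = 0.78899
R(C) = exp(−0.000195 × 500) = 0.90710
R(D) = exp(−0.000238 × 500) = 0.88781
R(E) = exp(−0.000171 × 500) = 0.91805
R(F) = exp(−0.000292 × 500) = 0.86416
Series (B and C): 0.78899 × 0.90710 = 0.71569
Parallel (A and [0.71569]): 1 − (1 − 0.92496)(1 − 0.71569) = 0.97867
Parallel (E and F): 1 − (1 − 0.91805)(1 − 0.86416) = 0.98887
Series ([0.97867], D, and [0.98887]): 0.97867 × 0.88781 × 0.98887 = 0.859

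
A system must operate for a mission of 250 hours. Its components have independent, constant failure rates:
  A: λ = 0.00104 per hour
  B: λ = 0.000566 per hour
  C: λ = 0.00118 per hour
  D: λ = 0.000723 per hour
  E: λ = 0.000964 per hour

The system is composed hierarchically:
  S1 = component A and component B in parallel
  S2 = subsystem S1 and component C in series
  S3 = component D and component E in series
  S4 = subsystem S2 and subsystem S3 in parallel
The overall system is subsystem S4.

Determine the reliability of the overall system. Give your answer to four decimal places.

0.9044

R(A) = exp(−0.00104 × 250) = 0.771052
R(B) = exp(−0.000566 × 250) = 0.868055
R(C) = exp(−0.00118 × 250) = 0.744532
R(D) = exp(−0.000723 × 250) = 0.834644
R(E) = exp(−0.000964 × 250) = 0.785842
Parallel (A and B): 1 − (1 − 0.771052)(1 − 0.868055) = 0.969791
Series ([0.969791] and C): 0.969791 × 0.744532 = 0.722040
Series (D and E): 0.834644 × 0.785842 = 0.655898
Parallel ([0.722040] and [0.655898]): 1 − (1 − 0.722040)(1 − 0.655898) = 0.9044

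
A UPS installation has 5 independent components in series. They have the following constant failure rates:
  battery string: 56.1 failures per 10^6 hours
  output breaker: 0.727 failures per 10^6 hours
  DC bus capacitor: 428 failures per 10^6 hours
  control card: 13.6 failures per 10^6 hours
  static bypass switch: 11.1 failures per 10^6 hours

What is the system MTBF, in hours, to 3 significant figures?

Series of exponential components: λ_sys = Σ λ_i
λ_sys = 0.0000561 + 0.000000727 + 0.000428 + 0.0000136 + 0.0000111 = 5.0953e-04 /h
MTBF = 1 / λ_sys = 1960 h

1960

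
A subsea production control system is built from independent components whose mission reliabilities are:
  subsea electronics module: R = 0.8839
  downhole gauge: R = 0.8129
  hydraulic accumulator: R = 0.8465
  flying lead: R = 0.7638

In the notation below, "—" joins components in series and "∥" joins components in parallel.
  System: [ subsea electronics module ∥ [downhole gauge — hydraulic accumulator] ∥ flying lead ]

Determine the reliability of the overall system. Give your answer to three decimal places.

Series (downhole gauge and hydraulic accumulator): 0.81290 × 0.84650 = 0.68812
Parallel (subsea electronics module, [0.68812], and flying lead): 1 − (1 − 0.88390)(1 − 0.68812)(1 − 0.76380) = 0.991

0.991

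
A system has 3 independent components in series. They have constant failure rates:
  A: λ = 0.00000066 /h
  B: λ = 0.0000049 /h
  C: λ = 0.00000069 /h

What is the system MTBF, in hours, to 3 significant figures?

160000

Series of exponential components: λ_sys = Σ λ_i
λ_sys = 0.00000066 + 0.0000049 + 0.00000069 = 6.2500e-06 /h
MTBF = 1 / λ_sys = 160000 h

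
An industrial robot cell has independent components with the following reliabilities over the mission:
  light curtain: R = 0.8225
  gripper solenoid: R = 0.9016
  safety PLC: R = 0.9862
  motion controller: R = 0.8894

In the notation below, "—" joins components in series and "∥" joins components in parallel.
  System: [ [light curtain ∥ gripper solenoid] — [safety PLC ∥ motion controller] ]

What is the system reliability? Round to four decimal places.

0.9810

Parallel (light curtain and gripper solenoid): 1 − (1 − 0.822500)(1 − 0.901600) = 0.982534
Parallel (safety PLC and motion controller): 1 − (1 − 0.986200)(1 − 0.889400) = 0.998474
Series ([0.982534] and [0.998474]): 0.982534 × 0.998474 = 0.9810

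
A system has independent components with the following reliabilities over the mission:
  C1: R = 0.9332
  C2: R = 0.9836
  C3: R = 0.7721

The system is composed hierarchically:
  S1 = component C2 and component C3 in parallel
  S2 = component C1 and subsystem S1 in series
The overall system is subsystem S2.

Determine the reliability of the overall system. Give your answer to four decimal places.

0.9297

Parallel (C2 and C3): 1 − (1 − 0.983600)(1 − 0.772100) = 0.996262
Series (C1 and [0.996262]): 0.933200 × 0.996262 = 0.9297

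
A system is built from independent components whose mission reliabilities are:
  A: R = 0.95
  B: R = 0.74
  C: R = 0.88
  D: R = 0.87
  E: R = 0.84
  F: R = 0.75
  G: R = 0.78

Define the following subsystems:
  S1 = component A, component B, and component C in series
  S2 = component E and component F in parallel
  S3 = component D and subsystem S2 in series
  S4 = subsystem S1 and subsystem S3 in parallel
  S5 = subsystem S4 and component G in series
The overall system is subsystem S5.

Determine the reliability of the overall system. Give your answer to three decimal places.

Series (A, B, and C): 0.95000 × 0.74000 × 0.88000 = 0.61864
Parallel (E and F): 1 − (1 − 0.84000)(1 − 0.75000) = 0.96000
Series (D and [0.96000]): 0.87000 × 0.96000 = 0.83520
Parallel ([0.61864] and [0.83520]): 1 − (1 − 0.61864)(1 − 0.83520) = 0.93715
Series ([0.93715] and G): 0.93715 × 0.78000 = 0.731

0.731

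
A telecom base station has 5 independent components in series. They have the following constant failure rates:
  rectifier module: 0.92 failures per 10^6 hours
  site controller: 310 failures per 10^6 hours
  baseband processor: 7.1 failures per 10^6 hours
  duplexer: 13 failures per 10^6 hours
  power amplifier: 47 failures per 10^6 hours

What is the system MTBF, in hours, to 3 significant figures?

2650

Series of exponential components: λ_sys = Σ λ_i
λ_sys = 0.00000092 + 0.00031 + 0.0000071 + 0.000013 + 0.000047 = 3.7802e-04 /h
MTBF = 1 / λ_sys = 2650 h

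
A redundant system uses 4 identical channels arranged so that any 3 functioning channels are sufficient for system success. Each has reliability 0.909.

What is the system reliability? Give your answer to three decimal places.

R = Σ_{i=3}^{4} C(4,i) p^i (1−p)^{4−i} with p = 0.909
C(4,3)·0.909^3·0.091^1 = 0.27340
C(4,4)·0.909^4·0.091^0 = 0.68274
Sum = 0.956

0.956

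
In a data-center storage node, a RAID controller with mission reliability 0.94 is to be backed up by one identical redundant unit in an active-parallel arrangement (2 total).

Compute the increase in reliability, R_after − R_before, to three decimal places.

0.056

R_before = 0.94
R_after = 1 − (1 − 0.94)^2 = 0.996
ΔR = 0.996 − 0.94 = 0.056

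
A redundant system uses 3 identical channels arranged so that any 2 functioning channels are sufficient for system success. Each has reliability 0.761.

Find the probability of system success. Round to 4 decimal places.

R = Σ_{i=2}^{3} C(3,i) p^i (1−p)^{3−i} with p = 0.761
C(3,2)·0.761^2·0.239^1 = 0.415230
C(3,3)·0.761^3·0.239^0 = 0.440711
Sum = 0.8559

0.8559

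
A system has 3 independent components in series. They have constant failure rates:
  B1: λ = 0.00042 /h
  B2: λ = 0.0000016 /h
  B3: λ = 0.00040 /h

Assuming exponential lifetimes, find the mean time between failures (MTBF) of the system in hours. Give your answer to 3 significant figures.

1220

Series of exponential components: λ_sys = Σ λ_i
λ_sys = 0.00042 + 0.0000016 + 0.00040 = 8.2160e-04 /h
MTBF = 1 / λ_sys = 1220 h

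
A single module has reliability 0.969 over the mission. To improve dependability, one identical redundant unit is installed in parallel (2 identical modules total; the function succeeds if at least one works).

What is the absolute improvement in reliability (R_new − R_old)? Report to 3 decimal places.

R_before = 0.969
R_after = 1 − (1 − 0.969)^2 = 0.999
ΔR = 0.999 − 0.969 = 0.030

0.030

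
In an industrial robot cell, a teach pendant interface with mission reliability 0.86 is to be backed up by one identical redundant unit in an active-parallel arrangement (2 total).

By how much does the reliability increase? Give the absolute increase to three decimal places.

0.120

R_before = 0.86
R_after = 1 − (1 − 0.86)^2 = 0.980
ΔR = 0.980 − 0.86 = 0.120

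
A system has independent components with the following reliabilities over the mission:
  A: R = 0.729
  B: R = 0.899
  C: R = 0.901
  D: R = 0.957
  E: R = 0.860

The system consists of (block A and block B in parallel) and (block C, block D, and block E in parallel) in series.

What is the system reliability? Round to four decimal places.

Parallel (A and B): 1 − (1 − 0.729000)(1 − 0.899000) = 0.972629
Parallel (C, D, and E): 1 − (1 − 0.901000)(1 − 0.957000)(1 − 0.860000) = 0.999404
Series ([0.972629] and [0.999404]): 0.972629 × 0.999404 = 0.9720

0.9720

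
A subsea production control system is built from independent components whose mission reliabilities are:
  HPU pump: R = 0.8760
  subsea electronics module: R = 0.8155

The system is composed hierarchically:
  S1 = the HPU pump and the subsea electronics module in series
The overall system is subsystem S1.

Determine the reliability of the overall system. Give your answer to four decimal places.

0.7144

Series (HPU pump and subsea electronics module): 0.876000 × 0.815500 = 0.7144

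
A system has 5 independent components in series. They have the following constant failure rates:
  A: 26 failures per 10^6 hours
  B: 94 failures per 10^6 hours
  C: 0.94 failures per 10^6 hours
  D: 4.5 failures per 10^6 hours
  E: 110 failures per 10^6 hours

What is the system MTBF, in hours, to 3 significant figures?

Series of exponential components: λ_sys = Σ λ_i
λ_sys = 0.000026 + 0.000094 + 0.00000094 + 0.0000045 + 0.00011 = 2.3544e-04 /h
MTBF = 1 / λ_sys = 4250 h

4250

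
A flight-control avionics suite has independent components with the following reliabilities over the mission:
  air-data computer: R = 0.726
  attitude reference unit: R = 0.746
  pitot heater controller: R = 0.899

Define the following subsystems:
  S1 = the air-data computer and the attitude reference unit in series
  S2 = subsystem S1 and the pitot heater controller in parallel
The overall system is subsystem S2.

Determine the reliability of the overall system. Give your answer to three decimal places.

Series (air-data computer and attitude reference unit): 0.72600 × 0.74600 = 0.54160
Parallel ([0.54160] and pitot heater controller): 1 − (1 − 0.54160)(1 − 0.89900) = 0.954

0.954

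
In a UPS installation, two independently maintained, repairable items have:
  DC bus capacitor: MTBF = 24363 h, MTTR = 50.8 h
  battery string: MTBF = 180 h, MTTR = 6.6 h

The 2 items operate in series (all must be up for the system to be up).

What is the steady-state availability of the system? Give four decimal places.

A(DC bus capacitor) = MTBF/(MTBF+MTTR) = 24363/(24363+50.8) = 0.997919
A(battery string) = MTBF/(MTBF+MTTR) = 180/(180+6.6) = 0.964630
Series availability: 0.997919 × 0.964630 = 0.9626

0.9626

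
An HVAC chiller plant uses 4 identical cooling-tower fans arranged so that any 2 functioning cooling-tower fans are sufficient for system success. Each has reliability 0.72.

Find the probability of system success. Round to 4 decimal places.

0.9306

R = Σ_{i=2}^{4} C(4,i) p^i (1−p)^{4−i} with p = 0.72
C(4,2)·0.72^2·0.28^2 = 0.243855
C(4,3)·0.72^3·0.28^1 = 0.418038
C(4,4)·0.72^4·0.28^0 = 0.268739
Sum = 0.9306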